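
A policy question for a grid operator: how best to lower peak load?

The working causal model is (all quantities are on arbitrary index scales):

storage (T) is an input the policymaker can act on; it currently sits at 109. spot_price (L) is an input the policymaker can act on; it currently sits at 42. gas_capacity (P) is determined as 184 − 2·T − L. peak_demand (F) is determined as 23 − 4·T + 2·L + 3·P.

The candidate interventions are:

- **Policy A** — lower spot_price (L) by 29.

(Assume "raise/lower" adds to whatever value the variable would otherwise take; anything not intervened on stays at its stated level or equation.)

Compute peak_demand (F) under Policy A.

Policy A (L − 29):
  T = 109
  L = 42 − 29 = 13
  P = 184 − 2·109 − 13 = -47
  F = 23 − 4·109 + 2·13 + 3·(-47) = -528

-528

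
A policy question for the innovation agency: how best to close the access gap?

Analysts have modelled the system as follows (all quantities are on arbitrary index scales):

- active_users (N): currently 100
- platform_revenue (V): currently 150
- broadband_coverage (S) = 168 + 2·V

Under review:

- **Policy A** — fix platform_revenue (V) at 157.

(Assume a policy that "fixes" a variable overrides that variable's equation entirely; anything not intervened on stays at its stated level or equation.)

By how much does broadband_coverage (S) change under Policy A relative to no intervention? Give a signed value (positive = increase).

Baseline:
  V = 150
  S = 168 + 2·150 = 468
Policy A (V := 157):
  V = 157
  S = 168 + 2·157 = 482
Change in S: 482 − 468 = 14

14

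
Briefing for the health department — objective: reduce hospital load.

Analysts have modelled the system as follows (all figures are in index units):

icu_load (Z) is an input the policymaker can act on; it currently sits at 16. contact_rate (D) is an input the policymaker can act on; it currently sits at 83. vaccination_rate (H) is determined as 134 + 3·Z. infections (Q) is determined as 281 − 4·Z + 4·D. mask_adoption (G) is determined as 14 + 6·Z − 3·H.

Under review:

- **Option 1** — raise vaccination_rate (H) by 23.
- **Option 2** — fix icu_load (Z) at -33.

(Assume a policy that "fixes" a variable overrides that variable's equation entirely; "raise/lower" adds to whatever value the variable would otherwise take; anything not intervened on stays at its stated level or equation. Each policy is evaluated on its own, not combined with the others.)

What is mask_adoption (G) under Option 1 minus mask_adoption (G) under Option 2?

-216

Option 1 (H + 23):
  Z = 16
  H = 134 + 3·16 (+23 from intervention) = 205
  G = 14 + 6·16 − 3·205 = -505
Option 2 (Z := -33):
  Z = -33
  H = 134 + 3·(-33) = 35
  G = 14 + 6·(-33) − 3·35 = -289
G: -505 − (-289) = -216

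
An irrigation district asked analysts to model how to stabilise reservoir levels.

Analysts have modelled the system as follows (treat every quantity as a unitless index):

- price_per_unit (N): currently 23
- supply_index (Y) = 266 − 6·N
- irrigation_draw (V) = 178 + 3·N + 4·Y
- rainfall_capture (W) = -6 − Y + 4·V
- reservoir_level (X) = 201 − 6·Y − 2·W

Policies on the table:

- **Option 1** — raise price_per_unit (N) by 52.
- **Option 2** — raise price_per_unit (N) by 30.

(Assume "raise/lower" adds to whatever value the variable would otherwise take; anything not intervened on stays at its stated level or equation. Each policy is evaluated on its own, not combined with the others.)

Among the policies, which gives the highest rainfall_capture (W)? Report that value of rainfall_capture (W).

Option 1 (N + 52):
  N = 23 + 52 = 75
  Y = 266 − 6·75 = -184
  V = 178 + 3·75 + 4·(-184) = -333
  W = -6 − (-184) + 4·(-333) = -1154
Option 2 (N + 30):
  N = 23 + 30 = 53
  Y = 266 − 6·53 = -52
  V = 178 + 3·53 + 4·(-52) = 129
  W = -6 − (-52) + 4·129 = 562
Comparing — Option 1: W=-1154, Option 2: W=562. Highest is 562 (Option 2).

562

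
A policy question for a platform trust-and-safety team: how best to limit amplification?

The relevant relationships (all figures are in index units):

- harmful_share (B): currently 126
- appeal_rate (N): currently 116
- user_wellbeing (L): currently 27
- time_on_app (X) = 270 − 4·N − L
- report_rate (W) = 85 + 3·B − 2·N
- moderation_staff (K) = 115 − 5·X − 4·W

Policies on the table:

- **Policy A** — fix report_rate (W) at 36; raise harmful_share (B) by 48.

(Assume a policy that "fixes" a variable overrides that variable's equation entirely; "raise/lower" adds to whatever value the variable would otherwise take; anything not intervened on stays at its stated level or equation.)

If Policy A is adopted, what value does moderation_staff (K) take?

Policy A (W := 36, B + 48):
  B = 126 + 48 = 174
  N = 116
  L = 27
  X = 270 − 4·116 − 27 = -221
  W = 36
  K = 115 − 5·(-221) − 4·36 = 1076

1076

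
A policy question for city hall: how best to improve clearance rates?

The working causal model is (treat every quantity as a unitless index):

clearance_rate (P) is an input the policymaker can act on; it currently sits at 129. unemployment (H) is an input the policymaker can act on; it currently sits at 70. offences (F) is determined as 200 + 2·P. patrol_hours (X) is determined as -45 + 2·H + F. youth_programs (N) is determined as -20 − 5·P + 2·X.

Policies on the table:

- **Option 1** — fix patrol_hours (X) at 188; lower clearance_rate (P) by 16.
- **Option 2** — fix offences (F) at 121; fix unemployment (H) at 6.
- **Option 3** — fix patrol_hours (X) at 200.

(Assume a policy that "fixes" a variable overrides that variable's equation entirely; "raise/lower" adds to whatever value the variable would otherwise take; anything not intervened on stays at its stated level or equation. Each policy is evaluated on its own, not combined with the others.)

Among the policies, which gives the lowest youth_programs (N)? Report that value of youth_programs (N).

Option 1 (X := 188, P − 16):
  P = 129 − 16 = 113
  H = 70
  F = 200 + 2·113 = 426
  X = 188
  N = -20 − 5·113 + 2·188 = -209
Option 2 (F := 121, H := 6):
  P = 129
  H = 6
  F = 121
  X = -45 + 2·6 + 121 = 88
  N = -20 − 5·129 + 2·88 = -489
Option 3 (X := 200):
  P = 129
  H = 70
  F = 200 + 2·129 = 458
  X = 200
  N = -20 − 5·129 + 2·200 = -265
Comparing — Option 1: N=-209, Option 2: N=-489, Option 3: N=-265. Lowest is -489 (Option 2).

-489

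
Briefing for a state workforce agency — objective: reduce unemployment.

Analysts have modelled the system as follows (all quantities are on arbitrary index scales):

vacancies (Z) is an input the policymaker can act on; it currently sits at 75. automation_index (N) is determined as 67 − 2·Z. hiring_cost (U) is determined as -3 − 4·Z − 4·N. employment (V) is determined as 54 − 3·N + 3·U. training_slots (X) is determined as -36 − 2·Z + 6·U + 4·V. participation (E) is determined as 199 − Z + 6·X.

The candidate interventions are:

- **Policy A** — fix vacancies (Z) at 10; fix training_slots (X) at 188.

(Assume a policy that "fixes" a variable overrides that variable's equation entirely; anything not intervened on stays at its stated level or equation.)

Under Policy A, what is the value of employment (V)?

-780

Policy A (Z := 10, X := 188):
  Z = 10
  N = 67 − 2·10 = 47
  U = -3 − 4·10 − 4·47 = -231
  V = 54 − 3·47 + 3·(-231) = -780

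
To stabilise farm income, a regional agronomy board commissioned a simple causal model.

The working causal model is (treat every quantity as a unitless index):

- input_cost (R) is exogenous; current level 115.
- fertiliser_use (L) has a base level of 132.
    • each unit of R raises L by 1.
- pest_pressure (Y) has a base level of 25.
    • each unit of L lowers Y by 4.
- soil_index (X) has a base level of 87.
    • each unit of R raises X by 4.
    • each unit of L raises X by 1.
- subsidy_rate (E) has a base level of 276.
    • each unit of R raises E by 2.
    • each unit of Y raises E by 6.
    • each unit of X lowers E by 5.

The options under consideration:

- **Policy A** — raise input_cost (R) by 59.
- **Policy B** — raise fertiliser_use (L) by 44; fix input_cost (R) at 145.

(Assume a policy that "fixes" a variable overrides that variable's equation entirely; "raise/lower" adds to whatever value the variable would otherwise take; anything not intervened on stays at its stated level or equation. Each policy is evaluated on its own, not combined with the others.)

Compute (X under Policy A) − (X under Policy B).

101

Policy A (R + 59):
  R = 115 + 59 = 174
  L = 132 + 174 = 306
  X = 87 + 4·174 + 306 = 1089
Policy B (L + 44, R := 145):
  R = 145
  L = 132 + 145 (+44 from intervention) = 321
  X = 87 + 4·145 + 321 = 988
X: 1089 − 988 = 101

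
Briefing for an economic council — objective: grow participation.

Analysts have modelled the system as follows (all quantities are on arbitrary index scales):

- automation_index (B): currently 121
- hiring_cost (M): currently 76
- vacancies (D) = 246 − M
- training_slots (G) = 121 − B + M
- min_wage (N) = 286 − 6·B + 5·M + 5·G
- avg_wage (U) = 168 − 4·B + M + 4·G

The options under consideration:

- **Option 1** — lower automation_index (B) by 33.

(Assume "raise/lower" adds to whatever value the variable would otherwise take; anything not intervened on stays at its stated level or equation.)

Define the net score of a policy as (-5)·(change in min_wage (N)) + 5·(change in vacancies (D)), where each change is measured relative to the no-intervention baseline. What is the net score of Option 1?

-1815

Baseline:
  B = 121
  M = 76
  D = 246 − 76 = 170
  G = 121 − 121 + 76 = 76
  N = 286 − 6·121 + 5·76 + 5·76 = 320
Option 1 (B − 33):
  B = 121 − 33 = 88
  M = 76
  D = 246 − 76 = 170
  G = 121 − 88 + 76 = 109
  N = 286 − 6·88 + 5·76 + 5·109 = 683
ΔN = 683 − 320 = 363; ΔD = 170 − 170 = 0
Score = (-5)·363 + 5·0 = -1815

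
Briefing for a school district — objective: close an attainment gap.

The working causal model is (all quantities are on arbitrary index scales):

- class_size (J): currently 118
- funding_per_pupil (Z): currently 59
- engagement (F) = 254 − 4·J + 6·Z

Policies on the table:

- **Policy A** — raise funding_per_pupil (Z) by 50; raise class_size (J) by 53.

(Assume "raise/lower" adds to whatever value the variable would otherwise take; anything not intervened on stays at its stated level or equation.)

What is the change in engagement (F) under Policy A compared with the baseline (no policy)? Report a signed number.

88

Baseline:
  J = 118
  Z = 59
  F = 254 − 4·118 + 6·59 = 136
Policy A (Z + 50, J + 53):
  J = 118 + 53 = 171
  Z = 59 + 50 = 109
  F = 254 − 4·171 + 6·109 = 224
Change in F: 224 − 136 = 88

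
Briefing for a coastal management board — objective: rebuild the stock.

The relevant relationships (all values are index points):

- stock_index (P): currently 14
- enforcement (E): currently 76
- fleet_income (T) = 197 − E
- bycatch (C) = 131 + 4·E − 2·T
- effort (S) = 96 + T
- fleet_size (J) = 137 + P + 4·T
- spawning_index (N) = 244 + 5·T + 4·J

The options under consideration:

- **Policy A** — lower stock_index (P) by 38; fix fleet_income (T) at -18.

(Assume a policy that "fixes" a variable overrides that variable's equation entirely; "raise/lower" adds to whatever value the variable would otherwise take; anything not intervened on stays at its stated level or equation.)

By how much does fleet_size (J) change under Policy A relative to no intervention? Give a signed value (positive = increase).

-594

Baseline:
  P = 14
  E = 76
  T = 197 − 76 = 121
  J = 137 + 14 + 4·121 = 635
Policy A (P − 38, T := -18):
  P = 14 − 38 = -24
  E = 76
  T = -18
  J = 137 + (-24) + 4·(-18) = 41
Change in J: 41 − 635 = -594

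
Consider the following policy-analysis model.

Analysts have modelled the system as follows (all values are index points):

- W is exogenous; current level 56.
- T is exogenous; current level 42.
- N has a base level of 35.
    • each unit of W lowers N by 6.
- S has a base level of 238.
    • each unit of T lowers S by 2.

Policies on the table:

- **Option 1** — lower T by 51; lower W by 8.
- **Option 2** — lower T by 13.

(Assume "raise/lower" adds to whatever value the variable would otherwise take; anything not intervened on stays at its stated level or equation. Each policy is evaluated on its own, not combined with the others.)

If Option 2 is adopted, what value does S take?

180

Option 2 (T − 13):
  T = 42 − 13 = 29
  S = 238 − 2·29 = 180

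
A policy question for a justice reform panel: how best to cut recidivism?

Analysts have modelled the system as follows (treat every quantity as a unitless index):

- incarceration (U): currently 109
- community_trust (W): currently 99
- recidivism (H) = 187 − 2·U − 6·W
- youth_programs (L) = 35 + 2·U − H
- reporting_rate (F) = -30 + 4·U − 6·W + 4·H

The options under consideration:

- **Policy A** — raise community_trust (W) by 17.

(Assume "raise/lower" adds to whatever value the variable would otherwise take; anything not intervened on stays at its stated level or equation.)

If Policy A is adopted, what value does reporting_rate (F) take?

Policy A (W + 17):
  U = 109
  W = 99 + 17 = 116
  H = 187 − 2·109 − 6·116 = -727
  F = -30 + 4·109 − 6·116 + 4·(-727) = -3198

-3198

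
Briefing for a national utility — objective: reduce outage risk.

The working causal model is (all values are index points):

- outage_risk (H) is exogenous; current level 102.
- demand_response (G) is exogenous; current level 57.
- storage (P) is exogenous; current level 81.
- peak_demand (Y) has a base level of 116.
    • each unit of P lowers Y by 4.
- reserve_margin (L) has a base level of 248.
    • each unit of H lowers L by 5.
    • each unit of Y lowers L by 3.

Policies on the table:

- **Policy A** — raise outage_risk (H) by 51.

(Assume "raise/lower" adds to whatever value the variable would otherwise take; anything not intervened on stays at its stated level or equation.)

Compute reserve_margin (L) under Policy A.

Policy A (H + 51):
  H = 102 + 51 = 153
  P = 81
  Y = 116 − 4·81 = -208
  L = 248 − 5·153 − 3·(-208) = 107

107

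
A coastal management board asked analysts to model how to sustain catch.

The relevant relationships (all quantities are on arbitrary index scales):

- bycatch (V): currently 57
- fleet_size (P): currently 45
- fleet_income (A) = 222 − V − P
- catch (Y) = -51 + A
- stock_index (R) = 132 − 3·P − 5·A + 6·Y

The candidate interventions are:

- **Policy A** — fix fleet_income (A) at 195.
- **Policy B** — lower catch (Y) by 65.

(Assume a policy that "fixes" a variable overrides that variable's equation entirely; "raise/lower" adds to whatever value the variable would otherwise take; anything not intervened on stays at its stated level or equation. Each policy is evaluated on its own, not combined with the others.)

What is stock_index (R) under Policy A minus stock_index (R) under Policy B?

465

Policy A (A := 195):
  V = 57
  P = 45
  A = 195
  Y = -51 + 195 = 144
  R = 132 − 3·45 − 5·195 + 6·144 = -114
Policy B (Y − 65):
  V = 57
  P = 45
  A = 222 − 57 − 45 = 120
  Y = -51 + 120 (−65 from intervention) = 4
  R = 132 − 3·45 − 5·120 + 6·4 = -579
R: -114 − (-579) = 465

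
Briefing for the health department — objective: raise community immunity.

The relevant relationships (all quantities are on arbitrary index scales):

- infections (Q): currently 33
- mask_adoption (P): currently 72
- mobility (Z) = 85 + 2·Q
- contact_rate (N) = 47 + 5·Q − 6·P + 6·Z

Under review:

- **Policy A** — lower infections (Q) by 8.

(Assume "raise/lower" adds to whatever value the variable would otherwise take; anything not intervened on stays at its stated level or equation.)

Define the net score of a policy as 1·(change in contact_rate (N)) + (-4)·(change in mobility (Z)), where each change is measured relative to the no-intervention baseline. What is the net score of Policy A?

-72

Baseline:
  Q = 33
  P = 72
  Z = 85 + 2·33 = 151
  N = 47 + 5·33 − 6·72 + 6·151 = 686
Policy A (Q − 8):
  Q = 33 − 8 = 25
  P = 72
  Z = 85 + 2·25 = 135
  N = 47 + 5·25 − 6·72 + 6·135 = 550
ΔN = 550 − 686 = -136; ΔZ = 135 − 151 = -16
Score = 1·(-136) + (-4)·(-16) = -72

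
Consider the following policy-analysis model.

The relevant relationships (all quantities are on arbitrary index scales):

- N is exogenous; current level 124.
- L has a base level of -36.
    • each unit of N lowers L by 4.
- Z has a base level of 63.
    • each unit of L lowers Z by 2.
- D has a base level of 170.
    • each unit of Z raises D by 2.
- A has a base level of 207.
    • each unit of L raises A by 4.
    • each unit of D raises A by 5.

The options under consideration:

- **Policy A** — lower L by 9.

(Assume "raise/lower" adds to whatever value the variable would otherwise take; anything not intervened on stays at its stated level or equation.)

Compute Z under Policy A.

Policy A (L − 9):
  N = 124
  L = -36 − 4·124 (−9 from intervention) = -541
  Z = 63 − 2·(-541) = 1145

1145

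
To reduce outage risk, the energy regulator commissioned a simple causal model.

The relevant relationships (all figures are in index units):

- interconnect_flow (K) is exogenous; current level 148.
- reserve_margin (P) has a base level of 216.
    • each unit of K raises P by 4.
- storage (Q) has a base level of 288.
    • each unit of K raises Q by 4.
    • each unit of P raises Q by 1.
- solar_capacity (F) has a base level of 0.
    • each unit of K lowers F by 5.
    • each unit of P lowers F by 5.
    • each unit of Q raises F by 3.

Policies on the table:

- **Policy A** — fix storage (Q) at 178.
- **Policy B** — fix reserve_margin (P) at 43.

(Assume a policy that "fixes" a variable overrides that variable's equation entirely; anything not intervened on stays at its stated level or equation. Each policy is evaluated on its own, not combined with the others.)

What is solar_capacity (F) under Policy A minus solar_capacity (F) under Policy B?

Policy A (Q := 178):
  K = 148
  P = 216 + 4·148 = 808
  Q = 178
  F = 0 − 5·148 − 5·808 + 3·178 = -4246
Policy B (P := 43):
  K = 148
  P = 43
  Q = 288 + 4·148 + 43 = 923
  F = 0 − 5·148 − 5·43 + 3·923 = 1814
F: -4246 − 1814 = -6060

-6060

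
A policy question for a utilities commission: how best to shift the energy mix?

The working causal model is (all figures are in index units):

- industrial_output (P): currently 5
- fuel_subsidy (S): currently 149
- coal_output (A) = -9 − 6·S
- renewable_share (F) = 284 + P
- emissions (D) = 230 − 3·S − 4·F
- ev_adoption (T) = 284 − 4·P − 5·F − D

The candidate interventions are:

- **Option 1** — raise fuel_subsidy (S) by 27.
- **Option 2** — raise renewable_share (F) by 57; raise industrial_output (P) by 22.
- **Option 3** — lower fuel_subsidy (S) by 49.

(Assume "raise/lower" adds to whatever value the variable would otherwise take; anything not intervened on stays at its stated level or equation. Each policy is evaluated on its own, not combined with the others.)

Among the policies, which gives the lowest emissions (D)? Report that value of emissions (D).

-1689

Option 1 (S + 27):
  P = 5
  S = 149 + 27 = 176
  F = 284 + 5 = 289
  D = 230 − 3·176 − 4·289 = -1454
Option 2 (F + 57, P + 22):
  P = 5 + 22 = 27
  S = 149
  F = 284 + 27 (+57 from intervention) = 368
  D = 230 − 3·149 − 4·368 = -1689
Option 3 (S − 49):
  P = 5
  S = 149 − 49 = 100
  F = 284 + 5 = 289
  D = 230 − 3·100 − 4·289 = -1226
Comparing — Option 1: D=-1454, Option 2: D=-1689, Option 3: D=-1226. Lowest is -1689 (Option 2).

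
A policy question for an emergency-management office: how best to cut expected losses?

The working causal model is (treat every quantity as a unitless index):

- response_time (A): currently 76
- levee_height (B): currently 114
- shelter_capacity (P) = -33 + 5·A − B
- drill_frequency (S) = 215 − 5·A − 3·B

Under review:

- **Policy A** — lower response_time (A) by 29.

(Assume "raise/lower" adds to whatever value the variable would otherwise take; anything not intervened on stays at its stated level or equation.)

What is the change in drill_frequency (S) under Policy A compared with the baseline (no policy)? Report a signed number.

Baseline:
  A = 76
  B = 114
  S = 215 − 5·76 − 3·114 = -507
Policy A (A − 29):
  A = 76 − 29 = 47
  B = 114
  S = 215 − 5·47 − 3·114 = -362
Change in S: -362 − (-507) = 145

145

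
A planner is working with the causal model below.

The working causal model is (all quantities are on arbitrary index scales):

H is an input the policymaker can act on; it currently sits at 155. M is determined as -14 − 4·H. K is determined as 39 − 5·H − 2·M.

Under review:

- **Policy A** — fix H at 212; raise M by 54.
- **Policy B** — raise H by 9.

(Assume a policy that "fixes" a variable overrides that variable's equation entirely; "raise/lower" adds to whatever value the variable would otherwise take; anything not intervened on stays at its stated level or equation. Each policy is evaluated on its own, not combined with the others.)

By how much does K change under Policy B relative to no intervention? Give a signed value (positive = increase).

Baseline:
  H = 155
  M = -14 − 4·155 = -634
  K = 39 − 5·155 − 2·(-634) = 532
Policy B (H + 9):
  H = 155 + 9 = 164
  M = -14 − 4·164 = -670
  K = 39 − 5·164 − 2·(-670) = 559
Change in K: 559 − 532 = 27

27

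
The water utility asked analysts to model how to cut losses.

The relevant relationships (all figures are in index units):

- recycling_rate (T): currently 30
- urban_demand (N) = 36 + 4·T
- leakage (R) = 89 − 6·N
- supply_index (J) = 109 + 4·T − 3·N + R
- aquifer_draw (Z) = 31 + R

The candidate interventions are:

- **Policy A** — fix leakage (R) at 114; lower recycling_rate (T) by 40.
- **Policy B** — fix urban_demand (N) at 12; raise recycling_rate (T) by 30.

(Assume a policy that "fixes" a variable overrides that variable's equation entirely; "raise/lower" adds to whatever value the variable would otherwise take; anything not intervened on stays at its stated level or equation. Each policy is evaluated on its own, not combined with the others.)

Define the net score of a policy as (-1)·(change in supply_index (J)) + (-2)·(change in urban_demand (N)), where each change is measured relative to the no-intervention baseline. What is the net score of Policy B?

-1128

Baseline:
  T = 30
  N = 36 + 4·30 = 156
  R = 89 − 6·156 = -847
  J = 109 + 4·30 − 3·156 + (-847) = -1086
Policy B (N := 12, T + 30):
  T = 30 + 30 = 60
  N = 12
  R = 89 − 6·12 = 17
  J = 109 + 4·60 − 3·12 + 17 = 330
ΔJ = 330 − (-1086) = 1416; ΔN = 12 − 156 = -144
Score = (-1)·1416 + (-2)·(-144) = -1128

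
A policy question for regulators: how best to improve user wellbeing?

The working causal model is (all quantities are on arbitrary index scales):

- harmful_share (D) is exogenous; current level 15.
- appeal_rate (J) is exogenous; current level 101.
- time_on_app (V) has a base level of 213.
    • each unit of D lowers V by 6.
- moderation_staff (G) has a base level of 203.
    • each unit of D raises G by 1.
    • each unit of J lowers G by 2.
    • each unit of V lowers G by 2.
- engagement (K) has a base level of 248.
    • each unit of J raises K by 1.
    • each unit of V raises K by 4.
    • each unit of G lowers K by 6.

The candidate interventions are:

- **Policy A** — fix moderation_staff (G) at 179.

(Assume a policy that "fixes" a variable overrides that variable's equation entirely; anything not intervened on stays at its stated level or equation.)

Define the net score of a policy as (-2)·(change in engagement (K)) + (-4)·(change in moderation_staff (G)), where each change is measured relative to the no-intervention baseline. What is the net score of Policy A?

Baseline:
  D = 15
  J = 101
  V = 213 − 6·15 = 123
  G = 203 + 15 − 2·101 − 2·123 = -230
  K = 248 + 101 + 4·123 − 6·(-230) = 2221
Policy A (G := 179):
  D = 15
  J = 101
  V = 213 − 6·15 = 123
  G = 179
  K = 248 + 101 + 4·123 − 6·179 = -233
ΔK = -233 − 2221 = -2454; ΔG = 179 − (-230) = 409
Score = (-2)·(-2454) + (-4)·409 = 3272

3272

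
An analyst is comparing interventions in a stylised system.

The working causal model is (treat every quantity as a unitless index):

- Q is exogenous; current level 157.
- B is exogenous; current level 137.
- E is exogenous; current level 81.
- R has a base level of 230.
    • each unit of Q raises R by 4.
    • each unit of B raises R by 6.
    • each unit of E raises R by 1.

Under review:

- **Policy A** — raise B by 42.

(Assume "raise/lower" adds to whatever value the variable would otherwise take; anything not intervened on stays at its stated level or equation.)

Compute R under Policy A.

Policy A (B + 42):
  Q = 157
  B = 137 + 42 = 179
  E = 81
  R = 230 + 4·157 + 6·179 + 81 = 2013

2013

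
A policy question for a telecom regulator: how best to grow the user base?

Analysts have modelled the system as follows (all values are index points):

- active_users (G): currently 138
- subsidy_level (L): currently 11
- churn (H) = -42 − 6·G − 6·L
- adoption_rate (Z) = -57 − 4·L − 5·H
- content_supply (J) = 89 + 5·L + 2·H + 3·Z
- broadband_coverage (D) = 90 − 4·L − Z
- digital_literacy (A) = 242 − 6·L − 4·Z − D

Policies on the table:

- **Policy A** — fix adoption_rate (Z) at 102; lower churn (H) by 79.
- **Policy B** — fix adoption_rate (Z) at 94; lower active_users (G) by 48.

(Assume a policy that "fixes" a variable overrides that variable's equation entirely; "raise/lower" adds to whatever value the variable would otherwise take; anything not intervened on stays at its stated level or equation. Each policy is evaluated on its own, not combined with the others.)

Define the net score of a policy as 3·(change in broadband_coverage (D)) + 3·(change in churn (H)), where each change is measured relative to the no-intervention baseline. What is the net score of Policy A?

13194

Baseline:
  G = 138
  L = 11
  H = -42 − 6·138 − 6·11 = -936
  Z = -57 − 4·11 − 5·(-936) = 4579
  D = 90 − 4·11 − 4579 = -4533
Policy A (Z := 102, H − 79):
  G = 138
  L = 11
  H = -42 − 6·138 − 6·11 (−79 from intervention) = -1015
  Z = 102
  D = 90 − 4·11 − 102 = -56
ΔD = -56 − (-4533) = 4477; ΔH = -1015 − (-936) = -79
Score = 3·4477 + 3·(-79) = 13194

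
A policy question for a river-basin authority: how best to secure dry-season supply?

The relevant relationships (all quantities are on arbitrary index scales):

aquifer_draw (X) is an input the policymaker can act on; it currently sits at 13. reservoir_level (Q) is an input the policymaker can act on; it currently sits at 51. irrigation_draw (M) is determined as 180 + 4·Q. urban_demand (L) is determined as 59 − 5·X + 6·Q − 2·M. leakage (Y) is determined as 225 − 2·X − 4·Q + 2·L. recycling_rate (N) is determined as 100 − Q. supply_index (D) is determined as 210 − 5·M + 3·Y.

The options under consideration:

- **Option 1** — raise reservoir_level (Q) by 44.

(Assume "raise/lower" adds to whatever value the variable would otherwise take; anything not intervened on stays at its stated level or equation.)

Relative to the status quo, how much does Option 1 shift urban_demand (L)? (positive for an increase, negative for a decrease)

-88

Baseline:
  X = 13
  Q = 51
  M = 180 + 4·51 = 384
  L = 59 − 5·13 + 6·51 − 2·384 = -468
Option 1 (Q + 44):
  X = 13
  Q = 51 + 44 = 95
  M = 180 + 4·95 = 560
  L = 59 − 5·13 + 6·95 − 2·560 = -556
Change in L: -556 − (-468) = -88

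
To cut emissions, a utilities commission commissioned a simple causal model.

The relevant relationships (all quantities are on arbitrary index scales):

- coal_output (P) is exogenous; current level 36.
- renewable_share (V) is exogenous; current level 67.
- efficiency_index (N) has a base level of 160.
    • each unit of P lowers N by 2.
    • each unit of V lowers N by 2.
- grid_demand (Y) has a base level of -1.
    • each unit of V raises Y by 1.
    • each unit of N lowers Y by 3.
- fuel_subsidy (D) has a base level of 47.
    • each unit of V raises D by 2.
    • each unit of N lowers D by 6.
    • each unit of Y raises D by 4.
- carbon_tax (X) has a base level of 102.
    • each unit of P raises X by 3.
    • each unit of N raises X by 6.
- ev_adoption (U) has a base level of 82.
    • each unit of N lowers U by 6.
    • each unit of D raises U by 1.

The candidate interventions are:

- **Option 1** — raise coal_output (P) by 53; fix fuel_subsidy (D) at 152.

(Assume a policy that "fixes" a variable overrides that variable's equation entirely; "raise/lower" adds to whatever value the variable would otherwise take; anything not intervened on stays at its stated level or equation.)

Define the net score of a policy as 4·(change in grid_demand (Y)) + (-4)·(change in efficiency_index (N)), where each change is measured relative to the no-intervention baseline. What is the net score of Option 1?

Baseline:
  P = 36
  V = 67
  N = 160 − 2·36 − 2·67 = -46
  Y = -1 + 67 − 3·(-46) = 204
Option 1 (P + 53, D := 152):
  P = 36 + 53 = 89
  V = 67
  N = 160 − 2·89 − 2·67 = -152
  Y = -1 + 67 − 3·(-152) = 522
ΔY = 522 − 204 = 318; ΔN = -152 − (-46) = -106
Score = 4·318 + (-4)·(-106) = 1696

1696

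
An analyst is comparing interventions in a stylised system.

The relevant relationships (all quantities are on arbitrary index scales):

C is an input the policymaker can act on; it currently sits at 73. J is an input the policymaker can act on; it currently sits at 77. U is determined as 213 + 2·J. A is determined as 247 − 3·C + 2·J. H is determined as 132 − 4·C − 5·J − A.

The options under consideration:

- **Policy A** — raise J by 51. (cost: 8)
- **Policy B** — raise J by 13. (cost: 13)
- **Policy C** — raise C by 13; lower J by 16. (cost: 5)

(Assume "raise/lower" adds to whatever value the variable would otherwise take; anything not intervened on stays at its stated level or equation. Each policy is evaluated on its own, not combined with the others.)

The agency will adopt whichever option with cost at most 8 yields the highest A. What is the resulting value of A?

Policy A (J + 51):
  C = 73
  J = 77 + 51 = 128
  A = 247 − 3·73 + 2·128 = 284
Policy C (C + 13, J − 16):
  C = 73 + 13 = 86
  J = 77 − 16 = 61
  A = 247 − 3·86 + 2·61 = 111
Comparing — Policy A: A=284, Policy C: A=111. Highest is 284 (Policy A).

284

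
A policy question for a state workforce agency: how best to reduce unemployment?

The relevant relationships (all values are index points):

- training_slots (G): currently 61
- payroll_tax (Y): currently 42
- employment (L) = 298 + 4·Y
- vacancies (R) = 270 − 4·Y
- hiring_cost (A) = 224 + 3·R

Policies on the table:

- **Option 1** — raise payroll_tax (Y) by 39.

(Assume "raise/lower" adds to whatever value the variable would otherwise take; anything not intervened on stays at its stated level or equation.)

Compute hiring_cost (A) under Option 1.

Option 1 (Y + 39):
  Y = 42 + 39 = 81
  R = 270 − 4·81 = -54
  A = 224 + 3·(-54) = 62

62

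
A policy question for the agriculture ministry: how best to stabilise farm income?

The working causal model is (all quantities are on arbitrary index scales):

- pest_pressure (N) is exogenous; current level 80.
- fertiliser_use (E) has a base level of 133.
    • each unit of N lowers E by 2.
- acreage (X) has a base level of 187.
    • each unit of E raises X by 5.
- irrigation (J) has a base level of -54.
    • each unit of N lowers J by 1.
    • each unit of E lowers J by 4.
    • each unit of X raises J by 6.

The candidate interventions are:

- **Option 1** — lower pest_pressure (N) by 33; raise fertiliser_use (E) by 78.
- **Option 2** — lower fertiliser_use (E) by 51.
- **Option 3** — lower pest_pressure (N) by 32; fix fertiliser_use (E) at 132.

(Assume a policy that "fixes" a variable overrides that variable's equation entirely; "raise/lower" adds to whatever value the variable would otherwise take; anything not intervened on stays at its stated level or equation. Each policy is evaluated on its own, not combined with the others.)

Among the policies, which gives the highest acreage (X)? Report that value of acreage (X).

847

Option 1 (N − 33, E + 78):
  N = 80 − 33 = 47
  E = 133 − 2·47 (+78 from intervention) = 117
  X = 187 + 5·117 = 772
Option 2 (E − 51):
  N = 80
  E = 133 − 2·80 (−51 from intervention) = -78
  X = 187 + 5·(-78) = -203
Option 3 (N − 32, E := 132):
  N = 80 − 32 = 48
  E = 132
  X = 187 + 5·132 = 847
Comparing — Option 1: X=772, Option 2: X=-203, Option 3: X=847. Highest is 847 (Option 3).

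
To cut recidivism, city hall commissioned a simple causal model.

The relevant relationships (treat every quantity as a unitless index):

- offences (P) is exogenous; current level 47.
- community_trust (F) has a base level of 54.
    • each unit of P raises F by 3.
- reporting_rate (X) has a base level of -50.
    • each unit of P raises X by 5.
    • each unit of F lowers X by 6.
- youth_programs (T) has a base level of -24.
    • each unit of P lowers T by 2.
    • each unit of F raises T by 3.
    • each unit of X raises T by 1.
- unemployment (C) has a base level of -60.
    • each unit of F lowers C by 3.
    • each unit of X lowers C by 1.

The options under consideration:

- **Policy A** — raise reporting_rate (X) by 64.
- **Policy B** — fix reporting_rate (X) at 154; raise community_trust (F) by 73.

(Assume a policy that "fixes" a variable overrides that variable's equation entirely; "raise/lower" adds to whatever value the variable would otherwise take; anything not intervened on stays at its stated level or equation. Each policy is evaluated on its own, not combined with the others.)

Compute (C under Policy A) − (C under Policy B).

Policy A (X + 64):
  P = 47
  F = 54 + 3·47 = 195
  X = -50 + 5·47 − 6·195 (+64 from intervention) = -921
  C = -60 − 3·195 − (-921) = 276
Policy B (X := 154, F + 73):
  P = 47
  F = 54 + 3·47 (+73 from intervention) = 268
  X = 154
  C = -60 − 3·268 − 154 = -1018
C: 276 − (-1018) = 1294

1294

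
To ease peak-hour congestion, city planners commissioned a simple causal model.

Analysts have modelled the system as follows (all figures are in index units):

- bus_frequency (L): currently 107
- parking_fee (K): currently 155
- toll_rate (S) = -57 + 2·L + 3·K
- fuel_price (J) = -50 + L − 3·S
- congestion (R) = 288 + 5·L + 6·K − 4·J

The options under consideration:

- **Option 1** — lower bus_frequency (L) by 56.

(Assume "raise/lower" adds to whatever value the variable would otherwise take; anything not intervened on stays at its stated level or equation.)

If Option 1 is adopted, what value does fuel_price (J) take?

-1529

Option 1 (L − 56):
  L = 107 − 56 = 51
  K = 155
  S = -57 + 2·51 + 3·155 = 510
  J = -50 + 51 − 3·510 = -1529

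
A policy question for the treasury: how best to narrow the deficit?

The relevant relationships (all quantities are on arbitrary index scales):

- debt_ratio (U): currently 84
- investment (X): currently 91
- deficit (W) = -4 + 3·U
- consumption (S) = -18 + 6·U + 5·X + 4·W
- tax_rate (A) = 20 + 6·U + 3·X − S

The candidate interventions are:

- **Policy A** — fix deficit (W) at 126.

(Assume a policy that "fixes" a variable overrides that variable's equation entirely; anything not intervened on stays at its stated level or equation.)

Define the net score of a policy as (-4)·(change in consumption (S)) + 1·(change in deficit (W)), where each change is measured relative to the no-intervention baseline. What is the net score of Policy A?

Baseline:
  U = 84
  X = 91
  W = -4 + 3·84 = 248
  S = -18 + 6·84 + 5·91 + 4·248 = 1933
Policy A (W := 126):
  U = 84
  X = 91
  W = 126
  S = -18 + 6·84 + 5·91 + 4·126 = 1445
ΔS = 1445 − 1933 = -488; ΔW = 126 − 248 = -122
Score = (-4)·(-488) + 1·(-122) = 1830

1830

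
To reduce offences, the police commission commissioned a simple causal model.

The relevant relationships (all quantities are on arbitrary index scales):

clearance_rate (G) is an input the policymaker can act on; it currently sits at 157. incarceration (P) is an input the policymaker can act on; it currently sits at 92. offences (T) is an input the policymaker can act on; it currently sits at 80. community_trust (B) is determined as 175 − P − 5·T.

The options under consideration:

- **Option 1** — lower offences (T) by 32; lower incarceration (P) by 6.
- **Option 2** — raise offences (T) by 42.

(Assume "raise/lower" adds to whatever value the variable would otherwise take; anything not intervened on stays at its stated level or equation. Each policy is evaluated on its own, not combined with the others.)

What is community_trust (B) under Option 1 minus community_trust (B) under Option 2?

376

Option 1 (T − 32, P − 6):
  P = 92 − 6 = 86
  T = 80 − 32 = 48
  B = 175 − 86 − 5·48 = -151
Option 2 (T + 42):
  P = 92
  T = 80 + 42 = 122
  B = 175 − 92 − 5·122 = -527
B: -151 − (-527) = 376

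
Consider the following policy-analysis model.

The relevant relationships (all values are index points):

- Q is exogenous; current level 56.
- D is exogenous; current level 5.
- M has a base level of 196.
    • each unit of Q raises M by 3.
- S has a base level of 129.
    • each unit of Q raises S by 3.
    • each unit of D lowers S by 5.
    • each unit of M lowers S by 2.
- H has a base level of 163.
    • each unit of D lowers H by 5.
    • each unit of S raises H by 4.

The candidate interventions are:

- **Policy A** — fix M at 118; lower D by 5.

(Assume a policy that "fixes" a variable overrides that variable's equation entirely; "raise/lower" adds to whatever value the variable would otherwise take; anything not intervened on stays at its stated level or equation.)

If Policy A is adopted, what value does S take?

61

Policy A (M := 118, D − 5):
  Q = 56
  D = 5 − 5 = 0
  M = 118
  S = 129 + 3·56 − 5·0 − 2·118 = 61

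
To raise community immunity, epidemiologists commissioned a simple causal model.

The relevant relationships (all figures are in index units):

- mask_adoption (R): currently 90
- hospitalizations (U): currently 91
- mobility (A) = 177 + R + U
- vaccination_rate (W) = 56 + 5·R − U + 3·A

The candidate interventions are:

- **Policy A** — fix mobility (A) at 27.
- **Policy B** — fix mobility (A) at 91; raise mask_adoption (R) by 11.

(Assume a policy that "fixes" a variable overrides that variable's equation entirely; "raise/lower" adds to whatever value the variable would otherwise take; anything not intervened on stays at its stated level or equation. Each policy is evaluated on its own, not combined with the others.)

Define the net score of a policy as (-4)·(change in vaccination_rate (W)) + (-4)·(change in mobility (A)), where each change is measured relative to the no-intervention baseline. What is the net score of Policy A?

Baseline:
  R = 90
  U = 91
  A = 177 + 90 + 91 = 358
  W = 56 + 5·90 − 91 + 3·358 = 1489
Policy A (A := 27):
  R = 90
  U = 91
  A = 27
  W = 56 + 5·90 − 91 + 3·27 = 496
ΔW = 496 − 1489 = -993; ΔA = 27 − 358 = -331
Score = (-4)·(-993) + (-4)·(-331) = 5296

5296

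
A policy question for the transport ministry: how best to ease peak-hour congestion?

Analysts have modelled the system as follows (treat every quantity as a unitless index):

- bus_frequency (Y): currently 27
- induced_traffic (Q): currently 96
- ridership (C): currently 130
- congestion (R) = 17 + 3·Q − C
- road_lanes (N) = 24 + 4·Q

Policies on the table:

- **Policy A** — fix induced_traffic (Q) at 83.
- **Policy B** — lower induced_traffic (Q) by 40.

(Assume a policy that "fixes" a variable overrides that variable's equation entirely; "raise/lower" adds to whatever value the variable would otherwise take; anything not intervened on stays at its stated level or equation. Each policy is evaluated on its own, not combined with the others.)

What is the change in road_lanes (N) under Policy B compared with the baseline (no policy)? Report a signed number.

Baseline:
  Q = 96
  N = 24 + 4·96 = 408
Policy B (Q − 40):
  Q = 96 − 40 = 56
  N = 24 + 4·56 = 248
Change in N: 248 − 408 = -160

-160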